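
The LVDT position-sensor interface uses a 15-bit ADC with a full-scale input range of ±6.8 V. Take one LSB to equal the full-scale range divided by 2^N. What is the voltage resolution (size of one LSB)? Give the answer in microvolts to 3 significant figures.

Range = 6.8 − (-6.8) = 13.6 V.
2^15 = 32768 levels.
LSB = 13.6 V ÷ 2^15 = 13.6/32768 V = 415 µV.

415 µV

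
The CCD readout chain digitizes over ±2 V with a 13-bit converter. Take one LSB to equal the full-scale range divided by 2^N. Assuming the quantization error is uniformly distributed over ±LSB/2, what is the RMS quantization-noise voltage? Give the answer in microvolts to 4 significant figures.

Span: 2 V − (-2 V) = 4 V.
One LSB is 4 V / 8192 = 488.281 µV.
For a uniform distribution on [−LSB/2, +LSB/2], V_rms = LSB/√12 = 488.281 µV/3.4641 = 141.0 µV.

141.0 µV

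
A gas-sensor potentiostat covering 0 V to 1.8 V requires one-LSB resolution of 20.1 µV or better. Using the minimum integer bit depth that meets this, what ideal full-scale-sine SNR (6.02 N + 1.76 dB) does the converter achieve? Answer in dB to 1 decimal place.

Span = 1.8 V.
Levels needed ≥ 1.8/20.1 µV = 89550. 2^17 = 131072 suffices, so N_min = 17.
Ideal SNR at N = 17: 6.02·17 + 1.76 = 104.1 dB.

104.1 dB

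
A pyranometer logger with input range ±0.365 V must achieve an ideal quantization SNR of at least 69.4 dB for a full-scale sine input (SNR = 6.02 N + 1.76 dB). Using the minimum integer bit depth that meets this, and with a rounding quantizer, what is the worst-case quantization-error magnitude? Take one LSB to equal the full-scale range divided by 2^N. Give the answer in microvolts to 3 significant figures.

89.1 µV

Span: 0.365 V − (-0.365 V) = 0.73 V.
N ≥ (69.4 − 1.76)/6.02 = 11.236 → N_min = 12.
One LSB is 0.73 V / 4096 = 178.22 µV.
Half an LSB is 89.1 µV.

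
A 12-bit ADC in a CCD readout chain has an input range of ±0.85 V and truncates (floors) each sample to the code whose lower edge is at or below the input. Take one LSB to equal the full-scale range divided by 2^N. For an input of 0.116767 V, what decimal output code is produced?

2329

Full-scale range = 0.85 V − (-0.85 V) = 1.7 V. LSB = 1.7 V / 2^12 ≈ 415.0 µV.
code = ⌊(V_in − V_min)/LSB⌋ = ⌊(V_in − V_min) × 2^12 / range⌋
     = ⌊(0.116767 − (-0.85)) × 4096 / 1.7⌋ = ⌊0.966767 × 4096/1.7⌋
     = ⌊2329.340⌋ = 2329.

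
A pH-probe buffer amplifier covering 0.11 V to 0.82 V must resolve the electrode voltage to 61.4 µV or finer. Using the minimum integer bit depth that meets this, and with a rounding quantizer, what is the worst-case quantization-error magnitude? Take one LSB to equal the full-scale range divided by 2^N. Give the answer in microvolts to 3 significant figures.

Span: 0.82 V − (0.11 V) = 0.71 V.
Levels needed ≥ 0.71/61.4 µV = 11560. 2^14 = 16384 suffices, so N_min = 14.
Step size = 0.71/16384 V = 43.335 µV.
Half an LSB is 21.7 µV.

21.7 µV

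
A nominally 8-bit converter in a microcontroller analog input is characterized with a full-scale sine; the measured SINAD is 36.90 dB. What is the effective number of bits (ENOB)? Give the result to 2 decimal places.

5.84 bits

ENOB = (SINAD − 1.76) / 6.02 = (36.90 − 1.76) / 6.02 = 35.14 / 6.02 = 5.8372.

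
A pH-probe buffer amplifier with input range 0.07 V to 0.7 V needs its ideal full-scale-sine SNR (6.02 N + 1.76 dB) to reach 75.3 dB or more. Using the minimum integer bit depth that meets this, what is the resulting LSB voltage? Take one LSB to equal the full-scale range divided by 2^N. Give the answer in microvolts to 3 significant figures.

Full-scale range = 0.7 V − (0.07 V) = 0.63 V.
Solving 6.02 N ≥ 75.3 − 1.76: N ≥ 12.216. Round up → N = 13.
Step size = 0.63/8192 V = 76.9 µV.

76.9 µV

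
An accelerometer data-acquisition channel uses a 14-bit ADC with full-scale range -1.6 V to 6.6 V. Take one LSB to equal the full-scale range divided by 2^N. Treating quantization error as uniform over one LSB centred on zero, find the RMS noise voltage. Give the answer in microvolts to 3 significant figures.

Full-scale range = 6.6 V − (-1.6 V) = 8.2 V.
LSB = 8.2 V ÷ 2^14 = 8.2/16384 V = 0.50049 mV.
V_rms = LSB/√12 = 0.50049 mV / √12 = 144 µV.

144 µV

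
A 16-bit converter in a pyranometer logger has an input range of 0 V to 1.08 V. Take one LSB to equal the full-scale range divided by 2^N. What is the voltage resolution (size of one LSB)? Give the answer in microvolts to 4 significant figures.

Full-scale range = 1.08 V.
There are 2^16 = 65536 steps.
LSB = 1.08 V / 2^16 = 16.48 µV.

16.48 µV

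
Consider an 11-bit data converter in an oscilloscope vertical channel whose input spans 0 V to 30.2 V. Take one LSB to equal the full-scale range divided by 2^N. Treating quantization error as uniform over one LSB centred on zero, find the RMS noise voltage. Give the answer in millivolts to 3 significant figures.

Full-scale range = 30.2 V.
LSB = 30.2 V / 2^11 = 14.746 mV.
V_rms = LSB/√12 = 14.746 mV / √12 = 4.26 mV.

4.26 mV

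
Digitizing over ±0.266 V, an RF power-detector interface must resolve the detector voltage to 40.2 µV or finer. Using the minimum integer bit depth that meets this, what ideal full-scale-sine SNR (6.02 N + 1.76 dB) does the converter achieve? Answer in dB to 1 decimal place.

Full-scale range = 0.266 V − (-0.266 V) = 0.532 V.
Need 2^N ≥ 0.532 V / 40.2 µV = 13230 → N_min = 14.
6.02(14) + 1.76 = 86.04 dB.

86.0 dB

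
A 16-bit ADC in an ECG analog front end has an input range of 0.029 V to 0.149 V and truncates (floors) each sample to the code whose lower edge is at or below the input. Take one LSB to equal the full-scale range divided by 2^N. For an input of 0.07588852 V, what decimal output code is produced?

The full-scale span is 0.149 − (0.029) = 0.12 V. LSB = 0.12 V / 2^16 ≈ 1.831 µV.
(V_in − V_min) × 2^16/range = (0.07588852 − (0.029)) × 65536/0.12 = 25607.384.
Floor → code = 25607.

25607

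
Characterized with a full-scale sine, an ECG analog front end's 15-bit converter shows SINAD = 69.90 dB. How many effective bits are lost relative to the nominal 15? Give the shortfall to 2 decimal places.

3.68 bits

ENOB = (SINAD − 1.76)/6.02 = (69.90 − 1.76)/6.02 = 11.3189 bits.
Lost resolution: 15 − 11.3189 = 3.6811 bits.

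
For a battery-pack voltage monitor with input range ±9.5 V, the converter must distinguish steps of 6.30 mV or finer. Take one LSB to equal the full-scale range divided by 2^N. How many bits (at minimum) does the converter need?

12 bits

Full-scale range = 9.5 V − (-9.5 V) = 19 V.
Levels needed ≥ 19/6.30 mV = 3016. 2^12 = 4096 suffices, so N_min = 12.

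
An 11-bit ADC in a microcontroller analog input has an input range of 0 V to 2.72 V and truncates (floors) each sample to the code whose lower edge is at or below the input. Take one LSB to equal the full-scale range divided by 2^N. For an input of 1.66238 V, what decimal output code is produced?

1251

Range is 2.72 V. LSB = 2.72 V / 2^11 ≈ 1.328 mV.
(V_in − V_min) × 2^11/range = (1.66238 − (0)) × 2048/2.72 = 1251.674.
Floor → code = 1251.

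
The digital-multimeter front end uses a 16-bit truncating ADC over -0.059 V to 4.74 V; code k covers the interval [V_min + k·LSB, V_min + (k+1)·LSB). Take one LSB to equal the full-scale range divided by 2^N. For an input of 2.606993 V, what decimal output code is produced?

36407

The full-scale span is 4.74 − (-0.059) = 4.799 V. LSB = 4.799 V / 2^16 ≈ 73.23 µV.
code = ⌊(V_in − V_min)/LSB⌋ = ⌊(V_in − V_min) × 2^16 / range⌋
     = ⌊(2.606993 − (-0.059)) × 65536 / 4.799⌋ = ⌊2.665993 × 65536/4.799⌋
     = ⌊36407.276⌋ = 36407.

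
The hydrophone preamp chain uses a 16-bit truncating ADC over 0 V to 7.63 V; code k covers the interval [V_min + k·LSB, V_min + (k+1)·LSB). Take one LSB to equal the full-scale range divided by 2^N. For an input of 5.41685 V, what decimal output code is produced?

V_FS = 7.63 V. LSB = 7.63 V / 2^16 ≈ 116.4 µV.
(V_in − V_min) × 2^16/range = (5.41685 − (0)) × 65536/7.63 = 46526.695.
Floor → code = 46526.

46526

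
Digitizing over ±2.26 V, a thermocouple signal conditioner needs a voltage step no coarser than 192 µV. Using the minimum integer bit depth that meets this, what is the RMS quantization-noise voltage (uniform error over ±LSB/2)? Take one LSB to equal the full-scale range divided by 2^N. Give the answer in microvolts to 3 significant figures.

39.8 µV

Full-scale range = 2.26 V − (-2.26 V) = 4.52 V.
Need 2^N ≥ 4.52 V / 192 µV = 23540 → N_min = 15.
LSB = 4.52 V / 2^15 = 137.94 µV.
RMS noise = LSB/√12 = 39.8 µV.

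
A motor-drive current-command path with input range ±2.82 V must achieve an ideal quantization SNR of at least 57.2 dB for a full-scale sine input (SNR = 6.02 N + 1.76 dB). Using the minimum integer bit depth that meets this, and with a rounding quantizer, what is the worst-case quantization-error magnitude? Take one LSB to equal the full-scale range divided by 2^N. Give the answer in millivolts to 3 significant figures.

2.75 mV

Full-scale range = 2.82 V − (-2.82 V) = 5.64 V.
N ≥ (57.2 − 1.76)/6.02 = 9.209 → N_min = 10.
LSB = 5.64 V / 2^10 = 5.5078 mV.
Half an LSB is 2.75 mV.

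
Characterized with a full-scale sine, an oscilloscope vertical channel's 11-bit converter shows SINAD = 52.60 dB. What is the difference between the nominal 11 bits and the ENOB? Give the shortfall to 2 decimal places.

2.55 bits

Effective bits = (52.60 − 1.76)/6.02 = 8.4452.
11 − 8.4452 = 2.55 bits below nominal.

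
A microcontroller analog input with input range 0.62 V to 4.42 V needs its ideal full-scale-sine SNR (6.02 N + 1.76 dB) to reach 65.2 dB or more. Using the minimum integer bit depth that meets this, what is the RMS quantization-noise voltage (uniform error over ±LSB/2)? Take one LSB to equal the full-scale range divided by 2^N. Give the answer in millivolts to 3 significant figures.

0.536 mV

Span: 4.42 V − (0.62 V) = 3.8 V.
Required N = ⌈(65.2 − 1.76)/6.02⌉ = ⌈10.538⌉ = 11.
Step size = 3.8/2048 V = 1.8555 mV.
V_rms = LSB/√12 = 0.536 mV.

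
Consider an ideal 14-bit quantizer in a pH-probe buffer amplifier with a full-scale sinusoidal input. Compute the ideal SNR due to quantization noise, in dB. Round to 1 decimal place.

86.0 dB

6.02(14) + 1.76 = 84.28 + 1.76 = 86.04 dB.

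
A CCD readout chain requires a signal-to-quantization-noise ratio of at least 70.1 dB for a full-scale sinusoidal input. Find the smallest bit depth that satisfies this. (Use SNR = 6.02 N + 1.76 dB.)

12 bits

6.02 N + 1.76 ≥ 70.1 gives N ≥ 11.352, so the minimum integer is 12.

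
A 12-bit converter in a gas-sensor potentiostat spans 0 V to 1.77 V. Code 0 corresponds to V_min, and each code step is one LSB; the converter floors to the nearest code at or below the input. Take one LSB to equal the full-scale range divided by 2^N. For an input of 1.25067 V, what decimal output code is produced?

2894

Span = 1.77 V. LSB = 1.77 V / 2^12 ≈ 432.1 µV.
(V_in − V_min) × 2^12/range = (1.25067 − (0)) × 4096/1.77 = 2894.206.
Floor → code = 2894.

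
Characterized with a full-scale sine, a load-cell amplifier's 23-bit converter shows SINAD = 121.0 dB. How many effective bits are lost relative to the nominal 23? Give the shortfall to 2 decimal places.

ENOB = (SINAD − 1.76)/6.02 = (121.0 − 1.76)/6.02 = 19.8073 bits.
Lost resolution: 23 − 19.8073 = 3.1927 bits.

3.19 bits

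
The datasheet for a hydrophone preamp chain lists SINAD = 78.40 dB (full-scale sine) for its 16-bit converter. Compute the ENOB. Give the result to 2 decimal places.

Inverting SNR = 6.02 N + 1.76: N_eff = (78.40 − 1.76)/6.02 = 12.7309.

12.73 bits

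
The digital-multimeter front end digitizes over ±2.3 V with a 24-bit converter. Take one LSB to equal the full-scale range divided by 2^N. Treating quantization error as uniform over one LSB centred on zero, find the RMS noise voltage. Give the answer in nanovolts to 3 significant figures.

Range = 2.3 − (-2.3) = 4.6 V.
LSB = 4.6 V ÷ 2^24 = 4.6/16777216 V = 274.18 nV.
σ_q = LSB/√12 = 274.18 nV/3.4641 = 79.1 nV.

79.1 nV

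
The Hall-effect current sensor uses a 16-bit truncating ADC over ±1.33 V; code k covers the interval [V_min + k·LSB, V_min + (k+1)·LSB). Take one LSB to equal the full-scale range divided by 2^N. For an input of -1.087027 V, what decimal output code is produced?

Span: 1.33 V − (-1.33 V) = 2.66 V. LSB = 2.66 V / 2^16 ≈ 40.59 µV.
V_in − V_min = -1.087027 − (-1.33) = 0.242973 V.
Divide by LSB: 0.242973 × 65536/2.66 = 5986.2701.
Truncating gives code 5986.

5986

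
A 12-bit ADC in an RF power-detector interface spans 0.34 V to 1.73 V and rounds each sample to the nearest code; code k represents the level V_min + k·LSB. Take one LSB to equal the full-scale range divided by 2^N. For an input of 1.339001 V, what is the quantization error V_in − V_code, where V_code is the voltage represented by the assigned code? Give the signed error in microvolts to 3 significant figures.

The full-scale span is 1.73 − (0.34) = 1.39 V. LSB = 1.39 V / 2^12 ≈ 339.4 µV.
(V_in − V_min)/LSB = (1.339001 − (0.34)) × 4096/1.39 = 2943.8188 → nearest code k = 2944.
Reconstructed level: 0.34 + 2944 × 1.39/4096 V = 1.339062500 V.
Error = V_in − V_code = 1.339001 − (1.339062500) = −61.5 µV.

−61.5 µV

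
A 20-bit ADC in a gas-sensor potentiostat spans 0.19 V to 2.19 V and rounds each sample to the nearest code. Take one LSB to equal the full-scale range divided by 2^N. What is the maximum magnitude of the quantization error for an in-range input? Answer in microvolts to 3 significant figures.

Span: 2.19 V − (0.19 V) = 2 V.
One LSB is 2 V / 1048576 = 1.9073 µV.
Worst-case error for round-to-nearest is half an LSB: 0.954 µV.

0.954 µV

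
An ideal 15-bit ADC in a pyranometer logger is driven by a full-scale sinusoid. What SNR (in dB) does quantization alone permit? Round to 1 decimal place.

SNR = 6.02·15 + 1.76 = 92.06 dB.

92.1 dB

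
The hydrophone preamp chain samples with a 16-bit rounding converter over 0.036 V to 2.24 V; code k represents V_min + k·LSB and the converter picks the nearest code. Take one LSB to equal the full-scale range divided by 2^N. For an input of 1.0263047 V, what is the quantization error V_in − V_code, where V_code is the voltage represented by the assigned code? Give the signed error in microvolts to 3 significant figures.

−8.84 µV

Span: 2.24 V − (0.036 V) = 2.204 V. LSB = 2.204 V / 2^16 ≈ 33.63 µV.
Position in LSBs: (1.0263047 − (0.036)) × 65536/2.204 = 29446.7372; rounding gives k = 29447.
V_code = 0.036 + (29447/65536) × 2.204 = 1.0263135376 V.
V_in − V_code = 1.0263047 − (1.0263135376) = −8.84 µV.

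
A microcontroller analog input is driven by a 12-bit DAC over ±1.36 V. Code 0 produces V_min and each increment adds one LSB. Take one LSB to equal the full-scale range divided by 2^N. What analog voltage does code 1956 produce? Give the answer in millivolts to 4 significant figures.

-61.09 mV

Range = 1.36 − (-1.36) = 2.72 V. LSB = 2.72 V / 2^12.
V_out = -1.36 + 1956 × (2.72/4096) V
      = -1.36 + 1.29891 = -0.0610938 V.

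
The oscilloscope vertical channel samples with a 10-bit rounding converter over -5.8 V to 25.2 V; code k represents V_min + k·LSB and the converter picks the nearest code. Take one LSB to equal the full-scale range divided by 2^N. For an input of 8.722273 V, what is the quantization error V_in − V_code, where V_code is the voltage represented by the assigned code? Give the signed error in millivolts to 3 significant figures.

−8.98 mV

Full-scale range = 25.2 V − (-5.8 V) = 31 V. LSB = 31 V / 2^10 ≈ 30.27 mV.
(8.722273 − (-5.8)) / LSB = 14.522273 × 1024/31 = 479.7035. Nearest integer: k = 480.
Reconstructed level: -5.8 + 480 × 31/1024 V = 8.731250000 V.
Error = V_in − V_code = 8.722273 − (8.731250000) = −8.98 mV.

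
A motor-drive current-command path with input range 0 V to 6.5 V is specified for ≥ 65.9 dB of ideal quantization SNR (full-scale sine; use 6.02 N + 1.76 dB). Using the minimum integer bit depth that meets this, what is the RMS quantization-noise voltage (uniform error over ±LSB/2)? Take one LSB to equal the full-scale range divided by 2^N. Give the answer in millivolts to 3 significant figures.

0.916 mV

Range is 6.5 V.
Required N = ⌈(65.9 − 1.76)/6.02⌉ = ⌈10.654⌉ = 11.
LSB = 6.5 V ÷ 2^11 = 6.5/2048 V = 3.1738 mV.
V_rms = LSB/√12 = 0.916 mV.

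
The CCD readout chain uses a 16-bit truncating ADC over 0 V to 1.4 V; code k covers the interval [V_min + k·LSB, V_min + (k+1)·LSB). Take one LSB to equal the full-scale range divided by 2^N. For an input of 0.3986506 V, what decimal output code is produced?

18661

V_FS = 1.4 V. LSB = 1.4 V / 2^16 ≈ 21.36 µV.
code = ⌊(V_in − V_min)/LSB⌋ = ⌊(V_in − V_min) × 2^16 / range⌋
     = ⌊(0.3986506 − (0)) × 65536 / 1.4⌋ = ⌊0.3986506 × 65536/1.4⌋
     = ⌊18661.404⌋ = 18661.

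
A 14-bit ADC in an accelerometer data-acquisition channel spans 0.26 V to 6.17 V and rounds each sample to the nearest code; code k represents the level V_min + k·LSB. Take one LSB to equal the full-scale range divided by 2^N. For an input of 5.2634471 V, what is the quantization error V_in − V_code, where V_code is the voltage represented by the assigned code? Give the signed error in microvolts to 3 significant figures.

−69.1 µV

Range = 6.17 − (0.26) = 5.91 V. LSB = 5.91 V / 2^14 ≈ 360.7 µV.
Position in LSBs: (5.2634471 − (0.26)) × 16384/5.91 = 13870.8083; rounding gives k = 13871.
Reconstructed level: 0.26 + 13871 × 5.91/16384 V = 5.2635162354 V.
e = 5.2634471 − (5.2635162354) = −69.1 µV.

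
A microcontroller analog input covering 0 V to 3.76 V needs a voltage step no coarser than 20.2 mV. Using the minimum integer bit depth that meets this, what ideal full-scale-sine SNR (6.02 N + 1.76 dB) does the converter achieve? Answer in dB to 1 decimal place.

Range is 3.76 V.
Need 2^N ≥ 3.76 V / 20.2 mV = 186.1 → N_min = 8.
6.02(8) + 1.76 = 49.92 dB.

49.9 dB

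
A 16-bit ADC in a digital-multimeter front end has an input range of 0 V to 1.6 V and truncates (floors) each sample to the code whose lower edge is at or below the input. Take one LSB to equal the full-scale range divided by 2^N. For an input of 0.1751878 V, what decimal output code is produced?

7175

Span = 1.6 V. LSB = 1.6 V / 2^16 ≈ 24.41 µV.
V_in − V_min = 0.1751878 − (0) = 0.1751878 V.
Divide by LSB: 0.1751878 × 65536/1.6 = 7175.6923.
Truncating gives code 7175.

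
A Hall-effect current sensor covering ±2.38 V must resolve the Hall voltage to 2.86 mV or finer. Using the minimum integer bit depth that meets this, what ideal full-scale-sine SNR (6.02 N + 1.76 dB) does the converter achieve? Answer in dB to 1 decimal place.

68.0 dB

Span: 2.38 V − (-2.38 V) = 4.76 V.
Required number of levels: 4.76/2.86 mV = 1664.3; smallest N with 2^N ≥ that is 11.
6.02(11) + 1.76 = 67.98 dB.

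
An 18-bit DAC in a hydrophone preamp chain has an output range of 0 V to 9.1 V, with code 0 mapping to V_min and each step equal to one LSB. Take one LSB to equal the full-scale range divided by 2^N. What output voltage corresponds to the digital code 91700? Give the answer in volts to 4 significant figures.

3.183 V

Full-scale range = 9.1 V. LSB = 9.1 V / 2^18.
Output = V_min + (91700/262144) × range = 0 + 0.349808 × 9.1 V
      = 0 + 3.18325 = 3.18325 V.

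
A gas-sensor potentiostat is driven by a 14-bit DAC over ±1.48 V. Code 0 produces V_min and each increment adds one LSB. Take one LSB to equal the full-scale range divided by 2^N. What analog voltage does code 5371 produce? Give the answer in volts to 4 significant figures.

-0.5097 V

Full-scale range = 1.48 V − (-1.48 V) = 2.96 V. LSB = 2.96 V / 2^14.
Output = V_min + (5371/16384) × range = -1.48 + 0.327820 × 2.96 V
      = -1.48 + 0.970347 = -0.509653 V.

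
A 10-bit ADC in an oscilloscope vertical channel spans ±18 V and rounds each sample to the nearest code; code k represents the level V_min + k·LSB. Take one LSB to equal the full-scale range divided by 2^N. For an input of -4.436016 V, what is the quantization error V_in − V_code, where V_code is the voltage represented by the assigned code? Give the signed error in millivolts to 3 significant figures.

Range = 18 − (-18) = 36 V. LSB = 36 V / 2^10 ≈ 35.16 mV.
Position in LSBs: (-4.436016 − (-18)) × 1024/36 = 385.8200; rounding gives k = 386.
V_code = -18 + (386/1024) × 36 = -4.429687500 V.
Error = V_in − V_code = -4.436016 − (-4.429687500) = −6.33 mV.

−6.33 mV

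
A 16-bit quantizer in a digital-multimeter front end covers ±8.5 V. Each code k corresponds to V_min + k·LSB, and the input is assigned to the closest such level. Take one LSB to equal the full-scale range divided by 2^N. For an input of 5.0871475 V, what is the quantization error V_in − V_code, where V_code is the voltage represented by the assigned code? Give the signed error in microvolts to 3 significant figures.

+65.6 µV

Full-scale range = 8.5 V − (-8.5 V) = 17 V. LSB = 17 V / 2^16 ≈ 259.4 µV.
(V_in − V_min)/LSB = (5.0871475 − (-8.5)) × 65536/17 = 52379.2529 → nearest code k = 52379.
V_code = V_min + k × range/2^16 = -8.5 + 52379 × 17/65536 = 5.0870819092 V.
V_in − V_code = 5.0871475 − (5.0870819092) = +65.6 µV.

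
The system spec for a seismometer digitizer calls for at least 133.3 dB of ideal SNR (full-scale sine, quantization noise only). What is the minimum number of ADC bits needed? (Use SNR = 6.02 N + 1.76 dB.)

Required N = ⌈(133.3 − 1.76)/6.02⌉ = ⌈21.850⌉ = 22.

22 bits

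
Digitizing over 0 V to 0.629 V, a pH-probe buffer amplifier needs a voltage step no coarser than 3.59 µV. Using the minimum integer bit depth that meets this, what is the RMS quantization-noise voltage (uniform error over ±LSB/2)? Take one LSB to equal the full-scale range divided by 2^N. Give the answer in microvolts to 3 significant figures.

0.693 µV

Range is 0.629 V.
0.629 V / 3.59 µV = 175200. Since 2^17 = 131072 and 2^18 = 262144, N = 18.
LSB = 0.629 V ÷ 2^18 = 0.629/262144 V = 2.3994 µV.
RMS noise = LSB/√12 = 0.693 µV.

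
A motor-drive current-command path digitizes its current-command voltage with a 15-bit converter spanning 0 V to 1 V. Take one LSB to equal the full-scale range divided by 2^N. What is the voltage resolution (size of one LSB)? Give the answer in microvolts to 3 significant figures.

V_FS = 1 V.
There are 2^15 = 32768 steps.
LSB = 1 V ÷ 2^15 = 1/32768 V = 30.5 µV.

30.5 µV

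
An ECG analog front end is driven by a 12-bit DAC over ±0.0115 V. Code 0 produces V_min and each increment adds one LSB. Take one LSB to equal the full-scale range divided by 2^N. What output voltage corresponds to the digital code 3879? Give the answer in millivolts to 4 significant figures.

10.28 mV

Range = 0.0115 − (-0.0115) = 0.023 V. LSB = 0.023 V / 2^12.
V_out = V_min + code × LSB = -0.0115 V + 3879 × 0.023 V / 4096
      = -0.0115 V + 0.0217815 V = 0.0102815 V.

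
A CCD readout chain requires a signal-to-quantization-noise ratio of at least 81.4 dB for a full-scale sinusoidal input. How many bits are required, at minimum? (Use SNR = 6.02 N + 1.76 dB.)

Required N = ⌈(81.4 − 1.76)/6.02⌉ = ⌈13.229⌉ = 14.

14 bits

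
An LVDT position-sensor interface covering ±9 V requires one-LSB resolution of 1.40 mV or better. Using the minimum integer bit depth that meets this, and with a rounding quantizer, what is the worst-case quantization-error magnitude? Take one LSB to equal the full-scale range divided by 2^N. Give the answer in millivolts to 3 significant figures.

0.549 mV

Range = 9 − (-9) = 18 V.
Need 2^N ≥ 18 V / 1.40 mV = 12860 → N_min = 14.
LSB = 18 V / 2^14 = 1.0986 mV.
Half an LSB is 0.549 mV.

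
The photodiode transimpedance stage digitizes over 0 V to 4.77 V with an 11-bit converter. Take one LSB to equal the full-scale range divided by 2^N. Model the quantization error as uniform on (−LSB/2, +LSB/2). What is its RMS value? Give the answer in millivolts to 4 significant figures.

Span = 4.77 V.
One LSB is 4.77 V / 2048 = 2.32910 mV.
For a uniform distribution on [−LSB/2, +LSB/2], V_rms = LSB/√12 = 2.32910 mV/3.4641 = 0.6724 mV.

0.6724 mV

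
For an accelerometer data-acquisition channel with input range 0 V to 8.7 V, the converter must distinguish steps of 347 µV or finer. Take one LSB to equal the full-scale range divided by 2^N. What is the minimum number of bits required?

Full-scale range = 8.7 V.
8.7 V / 347 µV = 25070. Since 2^14 = 16384 and 2^15 = 32768, N = 15.

15 bits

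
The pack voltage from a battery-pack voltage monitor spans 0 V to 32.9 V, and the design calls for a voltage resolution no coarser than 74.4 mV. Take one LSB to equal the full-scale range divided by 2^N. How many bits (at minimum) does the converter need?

V_FS = 32.9 V.
32.9 V / 74.4 mV = 442.2. Since 2^8 = 256 and 2^9 = 512, N = 9.

9 bits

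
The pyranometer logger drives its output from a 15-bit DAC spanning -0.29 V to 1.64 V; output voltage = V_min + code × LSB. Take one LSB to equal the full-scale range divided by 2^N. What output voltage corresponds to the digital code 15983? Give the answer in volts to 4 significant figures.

0.6514 V

Full-scale range = 1.64 V − (-0.29 V) = 1.93 V. LSB = 1.93 V / 2^15.
Output = V_min + (15983/32768) × range = -0.29 + 0.487762 × 1.93 V
      = -0.29 + 0.941382 = 0.651382 V.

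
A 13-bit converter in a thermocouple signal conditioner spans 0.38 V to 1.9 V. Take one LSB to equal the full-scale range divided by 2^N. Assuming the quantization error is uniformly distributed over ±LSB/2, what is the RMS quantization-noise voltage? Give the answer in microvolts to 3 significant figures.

53.6 µV

The full-scale span is 1.9 − (0.38) = 1.52 V.
LSB = 1.52 V / 2^13 = 185.55 µV.
RMS of a uniform error over width LSB is LSB/√12 = 53.6 µV.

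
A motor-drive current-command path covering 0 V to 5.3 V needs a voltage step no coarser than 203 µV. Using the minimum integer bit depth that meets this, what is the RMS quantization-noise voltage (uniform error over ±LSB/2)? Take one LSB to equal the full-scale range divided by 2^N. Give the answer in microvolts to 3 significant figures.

46.7 µV

Span = 5.3 V.
Levels needed ≥ 5.3/203 µV = 26110. 2^15 = 32768 suffices, so N_min = 15.
LSB = 5.3 V / 2^15 = 161.74 µV.
RMS noise = LSB/√12 = 46.7 µV.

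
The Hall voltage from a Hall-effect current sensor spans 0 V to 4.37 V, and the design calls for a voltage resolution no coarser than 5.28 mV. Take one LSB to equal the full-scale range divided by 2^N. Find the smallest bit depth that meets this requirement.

10 bits

Full-scale range = 4.37 V.
Levels needed ≥ 4.37/5.28 mV = 827.7. 2^10 = 1024 suffices, so N_min = 10.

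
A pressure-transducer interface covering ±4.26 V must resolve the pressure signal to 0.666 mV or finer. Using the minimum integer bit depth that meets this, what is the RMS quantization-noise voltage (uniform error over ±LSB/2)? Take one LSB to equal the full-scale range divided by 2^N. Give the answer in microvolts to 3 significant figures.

Full-scale range = 4.26 V − (-4.26 V) = 8.52 V.
Levels needed ≥ 8.52/0.666 mV = 12790. 2^14 = 16384 suffices, so N_min = 14.
LSB = 8.52 V ÷ 2^14 = 8.52/16384 V = 0.52002 mV.
σ_q = LSB/√12 = 0.52002 mV/3.4641 = 150 µV.

150 µV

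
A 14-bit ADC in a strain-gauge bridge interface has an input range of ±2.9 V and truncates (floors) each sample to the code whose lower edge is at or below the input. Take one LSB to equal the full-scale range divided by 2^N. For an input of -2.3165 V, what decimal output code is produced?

1648

The full-scale span is 2.9 − (-2.9) = 5.8 V. LSB = 5.8 V / 2^14 ≈ 354.0 µV.
V_in − V_min = -2.3165 − (-2.9) = 0.5835 V.
Divide by LSB: 0.5835 × 16384/5.8 = 1648.2869.
Truncating gives code 1648.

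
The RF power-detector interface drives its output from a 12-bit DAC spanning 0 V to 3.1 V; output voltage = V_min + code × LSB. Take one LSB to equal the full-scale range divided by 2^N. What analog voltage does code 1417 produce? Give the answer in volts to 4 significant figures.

Span = 3.1 V. LSB = 3.1 V / 2^12.
Output = V_min + (1417/4096) × range = 0 + 0.345947 × 3.1 V
      = 0 + 1.07244 = 1.07244 V.

1.072 V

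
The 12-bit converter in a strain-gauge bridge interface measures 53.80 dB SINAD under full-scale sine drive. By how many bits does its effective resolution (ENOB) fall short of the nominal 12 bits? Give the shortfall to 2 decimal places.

3.36 bits

ENOB = (SINAD − 1.76)/6.02 = (53.80 − 1.76)/6.02 = 8.6445 bits.
Lost resolution: 12 − 8.6445 = 3.3555 bits.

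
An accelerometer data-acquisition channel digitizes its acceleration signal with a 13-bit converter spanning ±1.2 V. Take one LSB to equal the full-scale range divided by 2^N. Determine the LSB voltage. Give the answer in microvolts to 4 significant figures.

The full-scale span is 1.2 − (-1.2) = 2.4 V.
There are 2^13 = 8192 steps.
LSB = 2.4 V / 2^13 = 293.0 µV.

293.0 µV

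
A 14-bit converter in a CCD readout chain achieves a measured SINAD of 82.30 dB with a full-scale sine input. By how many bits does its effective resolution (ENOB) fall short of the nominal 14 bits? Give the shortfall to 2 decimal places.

N_eff = (82.30 − 1.76)/6.02 = 13.3787 bits.
Shortfall = 14 − 13.3787 = 0.6213 bits.

0.62 bits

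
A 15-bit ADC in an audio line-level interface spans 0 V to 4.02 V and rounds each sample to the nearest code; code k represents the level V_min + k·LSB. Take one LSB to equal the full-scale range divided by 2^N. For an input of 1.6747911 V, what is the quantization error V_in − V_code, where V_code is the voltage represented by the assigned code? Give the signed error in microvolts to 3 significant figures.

−45.3 µV

Range is 4.02 V. LSB = 4.02 V / 2^15 ≈ 122.7 µV.
(V_in − V_min)/LSB = (1.6747911 − (0)) × 32768/4.02 = 13651.6305 → nearest code k = 13652.
Reconstructed level: 0 + 13652 × 4.02/32768 V = 1.6748364258 V.
Error = V_in − V_code = 1.6747911 − (1.6748364258) = −45.3 µV.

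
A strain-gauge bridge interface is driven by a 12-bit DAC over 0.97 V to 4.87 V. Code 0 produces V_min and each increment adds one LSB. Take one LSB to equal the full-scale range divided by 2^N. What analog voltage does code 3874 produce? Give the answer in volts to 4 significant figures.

4.659 V

Range = 4.87 − (0.97) = 3.9 V. LSB = 3.9 V / 2^12.
Output = V_min + (3874/4096) × range = 0.97 + 0.945801 × 3.9 V
      = 0.97 V + 3.68862 V = 4.65862 V.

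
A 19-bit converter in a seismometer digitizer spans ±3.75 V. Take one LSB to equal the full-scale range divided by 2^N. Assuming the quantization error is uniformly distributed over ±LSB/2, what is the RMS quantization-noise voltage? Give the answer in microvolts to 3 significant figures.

4.13 µV

Span: 3.75 V − (-3.75 V) = 7.5 V.
One LSB is 7.5 V / 524288 = 14.305 µV.
For a uniform distribution on [−LSB/2, +LSB/2], V_rms = LSB/√12 = 14.305 µV/3.4641 = 4.13 µV.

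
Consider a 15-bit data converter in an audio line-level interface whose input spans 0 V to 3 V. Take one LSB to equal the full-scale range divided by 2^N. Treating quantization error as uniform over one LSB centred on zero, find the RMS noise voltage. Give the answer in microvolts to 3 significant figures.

26.4 µV

Full-scale range = 3 V.
LSB = 3 V ÷ 2^15 = 3/32768 V = 91.553 µV.
For a uniform distribution on [−LSB/2, +LSB/2], V_rms = LSB/√12 = 91.553 µV/3.4641 = 26.4 µV.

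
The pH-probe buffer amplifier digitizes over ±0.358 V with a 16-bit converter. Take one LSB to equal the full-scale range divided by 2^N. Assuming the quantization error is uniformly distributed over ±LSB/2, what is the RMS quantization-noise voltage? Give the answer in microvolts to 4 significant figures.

3.154 µV

Range = 0.358 − (-0.358) = 0.716 V.
Step size = 0.716/65536 V = 10.9253 µV.
V_rms = LSB/√12 = 10.9253 µV / √12 = 3.154 µV.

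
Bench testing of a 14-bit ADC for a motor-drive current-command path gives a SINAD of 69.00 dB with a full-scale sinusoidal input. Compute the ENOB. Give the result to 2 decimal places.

ENOB = (SINAD − 1.76) / 6.02 = (69.00 − 1.76) / 6.02 = 67.24 / 6.02 = 11.1694.

11.17 bits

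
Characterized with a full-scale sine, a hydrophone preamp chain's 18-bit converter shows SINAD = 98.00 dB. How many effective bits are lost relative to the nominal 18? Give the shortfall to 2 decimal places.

2.01 bits

ENOB = (SINAD − 1.76)/6.02 = (98.00 − 1.76)/6.02 = 15.9867 bits.
18 − 15.9867 = 2.01 bits below nominal.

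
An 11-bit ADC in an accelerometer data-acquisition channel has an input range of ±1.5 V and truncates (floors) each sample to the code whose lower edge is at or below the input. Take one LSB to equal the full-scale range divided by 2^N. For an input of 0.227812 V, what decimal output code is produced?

1179

Full-scale range = 1.5 V − (-1.5 V) = 3 V. LSB = 3 V / 2^11 ≈ 1.465 mV.
V_in − V_min = 0.227812 − (-1.5) = 1.727812 V.
Divide by LSB: 1.727812 × 2048/3 = 1179.5197.
Truncating gives code 1179.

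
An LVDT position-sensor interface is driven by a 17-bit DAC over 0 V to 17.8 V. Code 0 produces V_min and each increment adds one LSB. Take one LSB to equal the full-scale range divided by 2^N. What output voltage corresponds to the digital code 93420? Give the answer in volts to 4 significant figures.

12.69 V

Range is 17.8 V. LSB = 17.8 V / 2^17.
V_out = V_min + code × LSB = 0 V + 93420 × 17.8 V / 131072
      = 0 V + 12.6867 V = 12.6867 V.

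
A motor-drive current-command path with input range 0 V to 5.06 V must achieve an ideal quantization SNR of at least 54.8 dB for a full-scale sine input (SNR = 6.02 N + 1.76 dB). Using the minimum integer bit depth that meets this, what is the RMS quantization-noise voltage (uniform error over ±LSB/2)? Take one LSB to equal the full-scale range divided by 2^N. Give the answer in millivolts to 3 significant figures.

Range is 5.06 V.
N ≥ (54.8 − 1.76)/6.02 = 8.811 → N_min = 9.
Step size = 5.06/512 V = 9.8828 mV.
RMS noise = LSB/√12 = 2.85 mV.

2.85 mV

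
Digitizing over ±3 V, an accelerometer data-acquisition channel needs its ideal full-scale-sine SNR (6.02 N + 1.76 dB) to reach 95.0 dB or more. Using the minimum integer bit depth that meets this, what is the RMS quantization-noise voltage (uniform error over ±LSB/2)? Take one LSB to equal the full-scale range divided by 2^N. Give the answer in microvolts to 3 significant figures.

Range = 3 − (-3) = 6 V.
6.02 N + 1.76 ≥ 95.0 gives N ≥ 15.488, so the minimum integer is 16.
Step size = 6/65536 V = 91.553 µV.
σ_q = LSB/√12 = 91.553 µV/3.4641 = 26.4 µV.

26.4 µV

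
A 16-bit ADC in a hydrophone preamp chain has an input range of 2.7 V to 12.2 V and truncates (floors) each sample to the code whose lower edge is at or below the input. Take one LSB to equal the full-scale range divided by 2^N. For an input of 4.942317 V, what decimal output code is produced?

The full-scale span is 12.2 − (2.7) = 9.5 V. LSB = 9.5 V / 2^16 ≈ 145.0 µV.
(V_in − V_min) × 2^16/range = (4.942317 − (2.7)) × 65536/9.5 = 15468.683.
Floor → code = 15468.

15468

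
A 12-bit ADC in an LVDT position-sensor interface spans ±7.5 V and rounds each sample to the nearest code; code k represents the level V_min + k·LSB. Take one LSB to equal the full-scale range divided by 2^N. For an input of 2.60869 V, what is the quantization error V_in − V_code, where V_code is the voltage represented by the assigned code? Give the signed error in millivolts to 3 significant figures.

Span: 7.5 V − (-7.5 V) = 15 V. LSB = 15 V / 2^12 ≈ 3.662 mV.
(2.60869 − (-7.5)) / LSB = 10.10869 × 4096/15 = 2760.3463. Nearest integer: k = 2760.
V_code = V_min + k × range/2^12 = -7.5 + 2760 × 15/4096 = 2.607421875 V.
Error = V_in − V_code = 2.60869 − (2.607421875) = +1.27 mV.

+1.27 mV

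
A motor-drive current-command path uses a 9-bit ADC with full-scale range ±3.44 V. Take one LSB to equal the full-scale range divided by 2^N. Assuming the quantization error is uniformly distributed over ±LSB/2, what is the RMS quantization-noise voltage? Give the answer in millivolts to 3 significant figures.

3.88 mV

Span: 3.44 V − (-3.44 V) = 6.88 V.
LSB = 6.88 V / 2^9 = 13.438 mV.
σ_q = LSB/√12 = 13.438 mV/3.4641 = 3.88 mV.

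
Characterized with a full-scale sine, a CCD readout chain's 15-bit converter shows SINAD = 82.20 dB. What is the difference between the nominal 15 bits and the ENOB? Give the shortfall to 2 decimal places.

1.64 bits

ENOB = (SINAD − 1.76)/6.02 = (82.20 − 1.76)/6.02 = 13.3621 bits.
Lost resolution: 15 − 13.3621 = 1.6379 bits.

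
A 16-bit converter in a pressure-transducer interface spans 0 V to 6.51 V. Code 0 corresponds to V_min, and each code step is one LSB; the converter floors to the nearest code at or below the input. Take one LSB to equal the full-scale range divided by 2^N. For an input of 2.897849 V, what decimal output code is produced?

Span = 6.51 V. LSB = 6.51 V / 2^16 ≈ 99.33 µV.
(V_in − V_min) × 2^16/range = (2.897849 − (0)) × 65536/6.51 = 29172.570.
Floor → code = 29172.

29172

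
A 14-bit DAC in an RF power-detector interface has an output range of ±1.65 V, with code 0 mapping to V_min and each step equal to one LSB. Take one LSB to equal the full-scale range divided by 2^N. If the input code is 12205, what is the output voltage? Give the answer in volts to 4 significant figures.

The full-scale span is 1.65 − (-1.65) = 3.3 V. LSB = 3.3 V / 2^14.
Output = V_min + (12205/16384) × range = -1.65 + 0.744934 × 3.3 V
      = -1.65 V + 2.45828 V = 0.808282 V.

0.8083 V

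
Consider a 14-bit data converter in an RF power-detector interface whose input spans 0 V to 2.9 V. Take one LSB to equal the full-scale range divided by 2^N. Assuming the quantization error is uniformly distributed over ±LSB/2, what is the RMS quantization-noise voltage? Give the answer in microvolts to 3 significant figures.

51.1 µV

Full-scale range = 2.9 V.
Step size = 2.9/16384 V = 177.00 µV.
V_rms = LSB/√12 = 177.00 µV / √12 = 51.1 µV.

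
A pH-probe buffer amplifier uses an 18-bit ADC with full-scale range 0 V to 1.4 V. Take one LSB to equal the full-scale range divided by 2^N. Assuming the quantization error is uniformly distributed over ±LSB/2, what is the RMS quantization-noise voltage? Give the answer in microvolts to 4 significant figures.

1.542 µV

Span = 1.4 V.
Step size = 1.4/262144 V = 5.34058 µV.
RMS of a uniform error over width LSB is LSB/√12 = 1.542 µV.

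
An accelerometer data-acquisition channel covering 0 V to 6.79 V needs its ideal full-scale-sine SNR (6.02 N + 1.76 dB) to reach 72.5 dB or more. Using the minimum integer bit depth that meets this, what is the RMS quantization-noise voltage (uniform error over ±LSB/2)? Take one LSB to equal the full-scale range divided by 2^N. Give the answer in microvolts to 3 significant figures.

Range is 6.79 V.
N ≥ (72.5 − 1.76)/6.02 = 11.751 → N_min = 12.
LSB = 6.79 V / 2^12 = 1.6577 mV.
V_rms = LSB/√12 = 479 µV.

479 µV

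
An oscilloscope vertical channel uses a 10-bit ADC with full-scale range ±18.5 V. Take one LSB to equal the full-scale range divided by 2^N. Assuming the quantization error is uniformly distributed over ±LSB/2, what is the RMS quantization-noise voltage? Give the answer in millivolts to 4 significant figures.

Range = 18.5 − (-18.5) = 37 V.
LSB = 37 V / 2^10 = 36.1328 mV.
V_rms = LSB/√12 = 36.1328 mV / √12 = 10.43 mV.

10.43 mV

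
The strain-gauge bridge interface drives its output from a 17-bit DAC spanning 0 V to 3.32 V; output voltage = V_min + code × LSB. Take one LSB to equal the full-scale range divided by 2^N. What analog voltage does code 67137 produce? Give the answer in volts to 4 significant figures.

1.701 V

Span = 3.32 V. LSB = 3.32 V / 2^17.
V_out = 0 + 67137 × (3.32/131072) V
      = 0 + 1.70055 = 1.70055 V.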